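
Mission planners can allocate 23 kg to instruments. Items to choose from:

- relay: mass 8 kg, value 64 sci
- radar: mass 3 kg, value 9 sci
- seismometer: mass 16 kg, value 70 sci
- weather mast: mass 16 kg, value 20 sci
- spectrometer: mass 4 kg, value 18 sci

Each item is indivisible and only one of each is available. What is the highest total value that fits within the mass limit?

This is a 0/1 knapsack; check combinations near the capacity.
- radar+seismometer+spectrometer: mass 3+16+4=23, value 9+70+18=97
- relay+radar+spectrometer: mass 8+3+4=15, value 64+9+18=91
- seismometer+spectrometer: mass 16+4=20, value 70+18=88
- relay+spectrometer: mass 8+4=12, value 64+18=82
- radar+seismometer: mass 3+16=19, value 9+70=79
Best: 97 sci.

97 sci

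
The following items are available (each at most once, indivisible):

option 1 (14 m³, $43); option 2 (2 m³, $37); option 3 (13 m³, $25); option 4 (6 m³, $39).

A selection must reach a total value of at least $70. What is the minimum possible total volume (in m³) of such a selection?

8

Subsets with value ≥ 70, sorted by total volume:
- option 2+option 4: volume 8, value 76
- option 1+option 2: volume 16, value 80
- option 1+option 4: volume 20, value 82
- option 2+option 3+option 4: volume 21, value 101
Minimum volume: 8 m³.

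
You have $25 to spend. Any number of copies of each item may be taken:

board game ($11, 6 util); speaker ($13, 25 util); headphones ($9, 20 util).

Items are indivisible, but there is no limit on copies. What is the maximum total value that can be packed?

Best value-per-unit is headphones at 20/9; filling with it alone gives 2×20 = 40.
Optimal mix: 1×speaker + 1×headphones → cost 22, value 45.

45 util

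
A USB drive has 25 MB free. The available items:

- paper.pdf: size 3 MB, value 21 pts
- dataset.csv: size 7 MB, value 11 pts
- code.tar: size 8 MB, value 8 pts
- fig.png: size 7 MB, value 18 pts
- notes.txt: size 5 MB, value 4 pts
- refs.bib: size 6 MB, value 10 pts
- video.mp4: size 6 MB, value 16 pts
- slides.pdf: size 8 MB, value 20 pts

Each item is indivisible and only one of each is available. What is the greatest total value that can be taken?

Check high-value combinations within 25 MB:
- paper.pdf+fig.png+video.mp4+slides.pdf: size 3+7+6+8=24, value 21+18+16+20=75
- paper.pdf+dataset.csv+fig.png+slides.pdf: size 3+7+7+8=25, value 21+11+18+20=70
- paper.pdf+fig.png+refs.bib+slides.pdf: size 3+7+6+8=24, value 21+18+10+20=69
- paper.pdf+dataset.csv+video.mp4+slides.pdf: size 3+7+6+8=24, value 21+11+16+20=68
- paper.pdf+refs.bib+video.mp4+slides.pdf: size 3+6+6+8=23, value 21+10+16+20=67
Best: 75 pts.

75 pts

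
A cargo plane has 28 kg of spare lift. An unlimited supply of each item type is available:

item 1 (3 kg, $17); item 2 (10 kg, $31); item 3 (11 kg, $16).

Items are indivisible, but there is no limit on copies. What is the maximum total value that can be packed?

$153

Best value-per-unit is item 1 at 17/3, and filling with it alone uses weight 9×3=27. No mix of the others beats 9×17 = 153.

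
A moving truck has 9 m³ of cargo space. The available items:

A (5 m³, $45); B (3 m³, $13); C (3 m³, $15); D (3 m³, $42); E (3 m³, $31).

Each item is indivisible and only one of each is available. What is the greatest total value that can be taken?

Check high-value combinations within 9 m³:
- C+D+E: volume 3+3+3=9, value 15+42+31=88
- A+D: volume 5+3=8, value 45+42=87
- B+D+E: volume 3+3+3=9, value 13+42+31=86
- A+E: volume 5+3=8, value 45+31=76
- D+E: volume 3+3=6, value 42+31=73
Best: $88.

$88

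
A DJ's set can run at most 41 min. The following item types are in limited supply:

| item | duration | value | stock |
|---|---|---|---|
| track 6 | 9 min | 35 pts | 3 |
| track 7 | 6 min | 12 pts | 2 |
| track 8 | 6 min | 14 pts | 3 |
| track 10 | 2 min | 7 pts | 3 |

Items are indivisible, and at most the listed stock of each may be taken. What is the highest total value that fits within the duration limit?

140 pts

Top feasible selections:
- 3×track 6 + 1×track 8 + 3×track 10: duration 39, value 140
- 3×track 6 + 2×track 8 + 1×track 10: duration 41, value 140
- 3×track 6 + 1×track 7 + 3×track 10: duration 39, value 138
- 3×track 6 + 1×track 7 + 1×track 8 + 1×track 10: duration 41, value 138
Best: 140 pts.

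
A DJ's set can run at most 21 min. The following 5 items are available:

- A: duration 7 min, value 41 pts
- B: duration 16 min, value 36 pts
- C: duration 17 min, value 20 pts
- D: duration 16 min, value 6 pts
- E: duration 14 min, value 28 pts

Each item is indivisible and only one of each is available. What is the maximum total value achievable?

69 pts

Check high-value combinations within 21 min:
- A+E: duration 7+14=21, value 41+28=69
- A: duration 7, value 41
- B: duration 16, value 36
Best: 69 pts.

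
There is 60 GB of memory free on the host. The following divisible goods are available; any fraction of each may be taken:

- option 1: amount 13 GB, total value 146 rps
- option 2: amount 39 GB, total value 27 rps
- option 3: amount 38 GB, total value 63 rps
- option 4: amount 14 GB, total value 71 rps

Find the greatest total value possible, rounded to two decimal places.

Take in order of value per unit:
- option 1 (146/13 per unit): all 13 → value 146, running total 146.00
- option 4 (71/14 per unit): all 14 → value 71, running total 217.00
- option 3 (63/38 per unit): 33 of 38 → value 33×63/38 = 54.7105, running total 271.71
Total 271.71.

271.71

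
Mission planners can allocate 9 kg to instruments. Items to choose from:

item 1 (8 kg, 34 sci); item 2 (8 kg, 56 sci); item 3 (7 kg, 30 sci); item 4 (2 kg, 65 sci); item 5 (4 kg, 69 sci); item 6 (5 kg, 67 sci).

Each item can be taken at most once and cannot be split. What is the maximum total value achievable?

Check high-value combinations within 9 kg:
- item 5+item 6: mass 4+5=9, value 69+67=136
- item 4+item 5: mass 2+4=6, value 65+69=134
- item 4+item 6: mass 2+5=7, value 65+67=132
- item 3+item 4: mass 7+2=9, value 30+65=95
- item 5: mass 4, value 69
Best: 136 sci.

136 sci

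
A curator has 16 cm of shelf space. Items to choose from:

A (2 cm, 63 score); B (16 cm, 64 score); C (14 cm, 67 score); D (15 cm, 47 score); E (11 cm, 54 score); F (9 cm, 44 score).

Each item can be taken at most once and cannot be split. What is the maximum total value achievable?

Check high-value combinations within 16 cm:
- A+C: length 2+14=16, value 63+67=130
- A+E: length 2+11=13, value 63+54=117
- A+F: length 2+9=11, value 63+44=107
- C: length 14, value 67
Best: 130 score.

130 score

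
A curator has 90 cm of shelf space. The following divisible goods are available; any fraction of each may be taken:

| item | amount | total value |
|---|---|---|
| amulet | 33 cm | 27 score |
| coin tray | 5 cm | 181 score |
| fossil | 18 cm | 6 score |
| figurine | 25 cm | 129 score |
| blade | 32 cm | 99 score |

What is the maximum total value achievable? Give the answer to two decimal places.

431.91

Take in order of value per unit:
- coin tray (181/5 per unit): all 5 → value 181, running total 181.00
- figurine (129/25 per unit): all 25 → value 129, running total 310.00
- blade (99/32 per unit): all 32 → value 99, running total 409.00
- amulet (27/33 per unit): 28 of 33 → value 28×27/33 = 22.9091, running total 431.91
Total 431.91.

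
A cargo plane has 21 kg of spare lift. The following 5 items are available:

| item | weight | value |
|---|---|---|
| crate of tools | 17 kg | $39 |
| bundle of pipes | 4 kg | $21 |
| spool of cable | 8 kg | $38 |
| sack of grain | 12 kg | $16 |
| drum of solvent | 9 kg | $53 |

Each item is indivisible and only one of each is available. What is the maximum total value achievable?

Check high-value combinations within 21 kg:
- bundle of pipes+spool of cable+drum of solvent: weight 4+8+9=21, value 21+38+53=112
- spool of cable+drum of solvent: weight 8+9=17, value 38+53=91
- bundle of pipes+drum of solvent: weight 4+9=13, value 21+53=74
- sack of grain+drum of solvent: weight 12+9=21, value 16+53=69
Best: $112.

$112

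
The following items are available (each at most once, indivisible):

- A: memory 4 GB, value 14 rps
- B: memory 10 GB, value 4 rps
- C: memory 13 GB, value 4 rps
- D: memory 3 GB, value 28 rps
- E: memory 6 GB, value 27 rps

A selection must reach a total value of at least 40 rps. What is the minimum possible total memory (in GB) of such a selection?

7

Subsets with value ≥ 40, sorted by total memory:
- A+D: memory 7, value 42
- D+E: memory 9, value 55
- A+E: memory 10, value 41
- A+D+E: memory 13, value 69
Minimum memory: 7 GB.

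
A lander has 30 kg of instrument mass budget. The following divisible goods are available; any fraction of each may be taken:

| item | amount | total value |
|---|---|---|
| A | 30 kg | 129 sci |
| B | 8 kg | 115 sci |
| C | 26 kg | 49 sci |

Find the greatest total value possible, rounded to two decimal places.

Take in order of value per unit:
- B (115/8 per unit): all 8 → value 115, running total 115.00
- A (129/30 per unit): 22 of 30 → value 22×129/30 = 94.6000, running total 209.60
Total 209.60.

209.60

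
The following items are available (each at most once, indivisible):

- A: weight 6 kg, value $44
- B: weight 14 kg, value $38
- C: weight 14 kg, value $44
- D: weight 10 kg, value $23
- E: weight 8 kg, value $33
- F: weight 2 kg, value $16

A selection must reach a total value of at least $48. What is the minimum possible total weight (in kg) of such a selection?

8

Subsets with value ≥ 48, sorted by total weight:
- A+F: weight 8, value 60
- E+F: weight 10, value 49
Minimum weight: 8 kg.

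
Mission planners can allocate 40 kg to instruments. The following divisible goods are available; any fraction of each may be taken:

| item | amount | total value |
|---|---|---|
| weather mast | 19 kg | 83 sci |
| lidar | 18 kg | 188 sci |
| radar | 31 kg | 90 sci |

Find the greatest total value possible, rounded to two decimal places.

279.71

Take in order of value per unit:
- lidar (188/18 per unit): all 18 → value 188, running total 188.00
- weather mast (83/19 per unit): all 19 → value 83, running total 271.00
- radar (90/31 per unit): 3 of 31 → value 3×90/31 = 8.7097, running total 279.71
Total 279.71.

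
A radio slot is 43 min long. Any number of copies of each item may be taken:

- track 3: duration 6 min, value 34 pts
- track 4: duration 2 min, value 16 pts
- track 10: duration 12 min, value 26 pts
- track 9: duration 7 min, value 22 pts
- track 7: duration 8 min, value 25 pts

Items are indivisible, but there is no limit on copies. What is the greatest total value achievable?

Best value-per-unit is track 4 at 16/2, and filling with it alone uses duration 21×2=42. No mix of the others beats 21×16 = 336.

336 pts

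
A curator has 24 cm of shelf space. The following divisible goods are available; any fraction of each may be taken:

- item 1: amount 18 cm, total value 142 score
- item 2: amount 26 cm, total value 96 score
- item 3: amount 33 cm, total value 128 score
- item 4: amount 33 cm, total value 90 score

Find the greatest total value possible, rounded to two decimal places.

165.27

Take in order of value per unit:
- item 1 (142/18 per unit): all 18 → value 142, running total 142.00
- item 3 (128/33 per unit): 6 of 33 → value 6×128/33 = 23.2727, running total 165.27
Total 165.27.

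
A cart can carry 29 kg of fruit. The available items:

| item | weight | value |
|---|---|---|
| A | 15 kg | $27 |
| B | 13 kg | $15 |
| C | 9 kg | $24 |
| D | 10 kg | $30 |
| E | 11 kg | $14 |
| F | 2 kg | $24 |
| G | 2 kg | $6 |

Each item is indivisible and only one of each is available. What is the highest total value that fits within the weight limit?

$87

Check high-value combinations within 29 kg:
- A+D+F+G: weight 15+10+2+2=29, value 27+30+24+6=87
- C+D+F+G: weight 9+10+2+2=23, value 24+30+24+6=84
- A+D+F: weight 15+10+2=27, value 27+30+24=81
- A+C+F+G: weight 15+9+2+2=28, value 27+24+24+6=81
- C+D+F: weight 9+10+2=21, value 24+30+24=78
Best: $87.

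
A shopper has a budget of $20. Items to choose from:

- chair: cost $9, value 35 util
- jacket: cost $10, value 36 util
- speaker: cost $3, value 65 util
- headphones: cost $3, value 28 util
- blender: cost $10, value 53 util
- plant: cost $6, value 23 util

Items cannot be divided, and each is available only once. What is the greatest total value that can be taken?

146 util

This is a 0/1 knapsack; check combinations near the capacity.
- speaker+headphones+blender: cost 3+3+10=16, value 65+28+53=146
- speaker+blender+plant: cost 3+10+6=19, value 65+53+23=141
- jacket+speaker+headphones: cost 10+3+3=16, value 36+65+28=129
Best: 146 util.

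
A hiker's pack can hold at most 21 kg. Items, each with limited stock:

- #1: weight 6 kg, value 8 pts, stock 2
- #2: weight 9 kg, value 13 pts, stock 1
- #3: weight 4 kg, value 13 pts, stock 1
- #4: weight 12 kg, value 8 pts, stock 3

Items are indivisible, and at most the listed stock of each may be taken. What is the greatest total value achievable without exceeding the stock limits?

34 pts

Best selections within weight 21 and stock limits:
- 1×#1 + 1×#2 + 1×#3: weight 19, value 34
- 2×#1 + 1×#3: weight 16, value 29
Best: 34 pts.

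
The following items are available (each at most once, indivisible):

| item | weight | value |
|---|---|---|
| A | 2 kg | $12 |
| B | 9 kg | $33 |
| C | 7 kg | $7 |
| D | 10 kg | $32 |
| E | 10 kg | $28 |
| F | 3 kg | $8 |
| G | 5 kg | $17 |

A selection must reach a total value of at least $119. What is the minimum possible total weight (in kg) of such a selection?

Subsets with value ≥ 119, sorted by total weight:
- A+B+D+E+G: weight 36, value 122
- A+B+D+E+F+G: weight 39, value 130
Minimum weight: 36 kg.

36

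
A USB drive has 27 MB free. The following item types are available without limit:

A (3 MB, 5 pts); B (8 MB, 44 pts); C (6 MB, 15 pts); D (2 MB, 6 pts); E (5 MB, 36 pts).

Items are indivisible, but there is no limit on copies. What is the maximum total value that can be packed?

186 pts

Best value-per-unit is E at 36/5; filling with it alone gives 5×36 = 180.
Optimal mix: 1×D + 5×E → size 27, value 186.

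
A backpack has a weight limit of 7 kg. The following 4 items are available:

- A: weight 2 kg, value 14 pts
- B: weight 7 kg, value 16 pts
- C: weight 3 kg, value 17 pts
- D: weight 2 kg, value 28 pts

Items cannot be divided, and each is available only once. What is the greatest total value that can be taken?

Check high-value combinations within 7 kg:
- A+C+D: weight 2+3+2=7, value 14+17+28=59
- C+D: weight 3+2=5, value 17+28=45
- A+D: weight 2+2=4, value 14+28=42
Best: 59 pts.

59 pts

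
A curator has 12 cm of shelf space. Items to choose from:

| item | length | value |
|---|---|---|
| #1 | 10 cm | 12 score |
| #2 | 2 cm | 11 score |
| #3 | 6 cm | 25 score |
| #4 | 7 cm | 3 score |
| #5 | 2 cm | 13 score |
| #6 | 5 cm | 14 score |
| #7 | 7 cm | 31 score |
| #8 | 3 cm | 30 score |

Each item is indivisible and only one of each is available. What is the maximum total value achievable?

Check high-value combinations within 12 cm:
- #5+#7+#8: length 2+7+3=12, value 13+31+30=74
- #2+#7+#8: length 2+7+3=12, value 11+31+30=72
- #3+#5+#8: length 6+2+3=11, value 25+13+30=68
Best: 74 score.

74 score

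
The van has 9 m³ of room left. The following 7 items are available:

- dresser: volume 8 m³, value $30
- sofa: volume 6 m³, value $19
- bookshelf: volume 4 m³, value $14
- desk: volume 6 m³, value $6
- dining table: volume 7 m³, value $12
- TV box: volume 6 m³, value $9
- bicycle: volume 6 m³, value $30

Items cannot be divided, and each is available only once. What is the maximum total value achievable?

$30

Check high-value combinations within 9 m³:
- bicycle: volume 6, value 30
- dresser: volume 8, value 30
- sofa: volume 6, value 19
- bookshelf: volume 4, value 14
- dining table: volume 7, value 12
Best: $30.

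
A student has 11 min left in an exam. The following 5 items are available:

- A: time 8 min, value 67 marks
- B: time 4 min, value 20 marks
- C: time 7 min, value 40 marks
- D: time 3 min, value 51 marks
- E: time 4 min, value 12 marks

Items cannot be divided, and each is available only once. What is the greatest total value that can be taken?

118 marks

Check high-value combinations within 11 min:
- A+D: time 8+3=11, value 67+51=118
- C+D: time 7+3=10, value 40+51=91
- B+D+E: time 4+3+4=11, value 20+51+12=83
- B+D: time 4+3=7, value 20+51=71
Best: 118 marks.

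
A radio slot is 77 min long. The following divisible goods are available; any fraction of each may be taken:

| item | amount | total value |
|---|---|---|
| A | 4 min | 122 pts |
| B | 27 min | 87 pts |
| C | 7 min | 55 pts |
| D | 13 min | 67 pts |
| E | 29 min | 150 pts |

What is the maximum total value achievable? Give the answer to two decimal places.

Take in order of value per unit:
- A (122/4 per unit): all 4 → value 122, running total 122.00
- C (55/7 per unit): all 7 → value 55, running total 177.00
- E (150/29 per unit): all 29 → value 150, running total 327.00
- D (67/13 per unit): all 13 → value 67, running total 394.00
- B (87/27 per unit): 24 of 27 → value 24×87/27 = 77.3333, running total 471.33
Total 471.33.

471.33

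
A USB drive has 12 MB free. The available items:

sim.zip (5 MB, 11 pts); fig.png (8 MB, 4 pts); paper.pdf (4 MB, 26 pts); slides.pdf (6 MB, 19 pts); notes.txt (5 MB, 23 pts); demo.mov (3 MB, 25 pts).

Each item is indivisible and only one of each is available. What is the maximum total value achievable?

Check high-value combinations within 12 MB:
- paper.pdf+notes.txt+demo.mov: size 4+5+3=12, value 26+23+25=74
- sim.zip+paper.pdf+demo.mov: size 5+4+3=12, value 11+26+25=62
- paper.pdf+demo.mov: size 4+3=7, value 26+25=51
- paper.pdf+notes.txt: size 4+5=9, value 26+23=49
- notes.txt+demo.mov: size 5+3=8, value 23+25=48
Best: 74 pts.

74 pts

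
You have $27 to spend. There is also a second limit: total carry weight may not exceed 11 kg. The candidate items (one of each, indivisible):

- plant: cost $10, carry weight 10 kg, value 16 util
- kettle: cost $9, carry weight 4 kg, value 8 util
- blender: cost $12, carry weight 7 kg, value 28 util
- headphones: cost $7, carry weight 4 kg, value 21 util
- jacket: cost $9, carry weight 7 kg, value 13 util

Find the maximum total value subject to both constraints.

Feasible sets respecting both limits:
- blender+headphones: cost 19, carry weight 11, value 49
- kettle+blender: cost 21, carry weight 11, value 36
- headphones+jacket: cost 16, carry weight 11, value 34
- kettle+headphones: cost 16, carry weight 8, value 29
Best: 49 util.

49 util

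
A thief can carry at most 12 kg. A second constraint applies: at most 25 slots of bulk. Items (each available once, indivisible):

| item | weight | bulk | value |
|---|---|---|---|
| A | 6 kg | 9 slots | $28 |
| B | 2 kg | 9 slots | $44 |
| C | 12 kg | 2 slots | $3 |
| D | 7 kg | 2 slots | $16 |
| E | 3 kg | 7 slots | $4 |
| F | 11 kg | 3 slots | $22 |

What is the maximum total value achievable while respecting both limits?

Feasible sets respecting both limits:
- A+B+E: weight 11, bulk 25, value 76
- A+B: weight 8, bulk 18, value 72
- B+D+E: weight 12, bulk 18, value 64
- B+D: weight 9, bulk 11, value 60
Best: $76.

$76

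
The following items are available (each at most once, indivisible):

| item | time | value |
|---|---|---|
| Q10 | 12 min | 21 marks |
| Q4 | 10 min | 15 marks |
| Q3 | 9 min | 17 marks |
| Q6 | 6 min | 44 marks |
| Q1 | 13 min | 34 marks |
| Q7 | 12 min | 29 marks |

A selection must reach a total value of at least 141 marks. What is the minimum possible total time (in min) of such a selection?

Subsets with value ≥ 141, sorted by total time:
- Q10+Q3+Q6+Q1+Q7: time 52, value 145
- Q10+Q4+Q6+Q1+Q7: time 53, value 143
- Q10+Q4+Q3+Q6+Q1+Q7: time 62, value 160
Minimum time: 52 min.

52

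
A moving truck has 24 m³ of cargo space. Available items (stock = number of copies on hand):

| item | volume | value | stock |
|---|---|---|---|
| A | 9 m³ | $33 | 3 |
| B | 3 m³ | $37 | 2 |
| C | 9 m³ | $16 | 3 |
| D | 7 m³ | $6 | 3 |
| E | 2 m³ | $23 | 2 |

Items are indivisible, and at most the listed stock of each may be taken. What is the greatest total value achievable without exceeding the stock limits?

Top feasible selections:
- 1×A + 2×B + 2×E: volume 19, value 153
- 2×A + 2×B: volume 24, value 140
- 2×B + 1×C + 2×E: volume 19, value 136
- 1×A + 2×B + 1×D + 1×E: volume 24, value 136
Best: $153.

$153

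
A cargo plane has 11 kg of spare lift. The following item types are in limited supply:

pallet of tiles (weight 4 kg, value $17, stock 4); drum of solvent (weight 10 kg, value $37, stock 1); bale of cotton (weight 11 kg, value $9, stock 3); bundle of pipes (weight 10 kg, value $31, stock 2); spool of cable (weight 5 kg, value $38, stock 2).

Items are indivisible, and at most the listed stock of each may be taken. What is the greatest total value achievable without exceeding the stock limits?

$76

Best selections within weight 11 and stock limits:
- 2×spool of cable: weight 10, value 76
- 1×pallet of tiles + 1×spool of cable: weight 9, value 55
- 1×spool of cable: weight 5, value 38
Best: $76.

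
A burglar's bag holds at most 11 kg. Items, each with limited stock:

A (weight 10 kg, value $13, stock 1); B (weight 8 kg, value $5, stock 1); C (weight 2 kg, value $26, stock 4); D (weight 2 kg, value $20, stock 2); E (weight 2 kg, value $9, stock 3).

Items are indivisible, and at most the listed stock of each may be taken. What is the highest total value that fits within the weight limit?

Top feasible selections:
- 4×C + 1×D: weight 10, value 124
- 3×C + 2×D: weight 10, value 118
- 4×C + 1×E: weight 10, value 113
Best: $124.

$124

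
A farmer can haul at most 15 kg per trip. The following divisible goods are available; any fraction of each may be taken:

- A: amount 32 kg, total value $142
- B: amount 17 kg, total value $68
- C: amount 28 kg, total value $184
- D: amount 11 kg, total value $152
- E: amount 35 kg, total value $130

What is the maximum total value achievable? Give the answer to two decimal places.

Take in order of value per unit:
- D (152/11 per unit): all 11 → value 152, running total 152.00
- C (184/28 per unit): 4 of 28 → value 4×184/28 = 26.2857, running total 178.29
Total 178.29.

178.29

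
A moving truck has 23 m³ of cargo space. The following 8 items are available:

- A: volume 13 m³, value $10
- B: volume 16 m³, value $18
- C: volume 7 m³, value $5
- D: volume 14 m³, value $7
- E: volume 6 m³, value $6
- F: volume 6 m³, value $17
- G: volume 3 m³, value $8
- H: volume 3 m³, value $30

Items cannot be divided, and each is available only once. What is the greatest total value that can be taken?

Check high-value combinations within 23 m³:
- E+F+G+H: volume 6+6+3+3=18, value 6+17+8+30=61
- C+F+G+H: volume 7+6+3+3=19, value 5+17+8+30=60
- C+E+F+H: volume 7+6+6+3=22, value 5+6+17+30=58
- A+F+H: volume 13+6+3=22, value 10+17+30=57
Best: $61.

$61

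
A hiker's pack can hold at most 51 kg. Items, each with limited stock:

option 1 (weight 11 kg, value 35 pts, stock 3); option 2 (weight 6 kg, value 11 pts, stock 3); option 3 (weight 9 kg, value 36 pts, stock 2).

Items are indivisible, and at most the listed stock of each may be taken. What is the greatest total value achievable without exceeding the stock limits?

177 pts

Best selections within weight 51 and stock limits:
- 3×option 1 + 2×option 3: weight 51, value 177
- 2×option 1 + 1×option 2 + 2×option 3: weight 46, value 153
Best: 177 pts.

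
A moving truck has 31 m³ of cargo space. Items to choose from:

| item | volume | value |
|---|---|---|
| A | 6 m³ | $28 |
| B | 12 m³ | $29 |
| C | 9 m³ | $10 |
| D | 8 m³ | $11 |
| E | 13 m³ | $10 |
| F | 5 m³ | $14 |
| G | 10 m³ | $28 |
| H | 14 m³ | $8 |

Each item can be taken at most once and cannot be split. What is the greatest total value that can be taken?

This is a 0/1 knapsack; check combinations near the capacity.
- A+B+G: volume 6+12+10=28, value 28+29+28=85
- A+B+D+F: volume 6+12+8+5=31, value 28+29+11+14=82
- A+D+F+G: volume 6+8+5+10=29, value 28+11+14+28=81
Best: $85.

$85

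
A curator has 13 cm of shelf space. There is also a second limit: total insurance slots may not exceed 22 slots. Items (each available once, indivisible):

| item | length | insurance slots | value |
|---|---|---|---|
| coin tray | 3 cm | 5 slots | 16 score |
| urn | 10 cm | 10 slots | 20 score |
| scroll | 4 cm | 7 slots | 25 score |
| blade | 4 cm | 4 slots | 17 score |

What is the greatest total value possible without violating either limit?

58 score

Feasible sets respecting both limits:
- coin tray+scroll+blade: length 11, insurance slots 16, value 58
- scroll+blade: length 8, insurance slots 11, value 42
- coin tray+scroll: length 7, insurance slots 12, value 41
- coin tray+urn: length 13, insurance slots 15, value 36
Best: 58 score.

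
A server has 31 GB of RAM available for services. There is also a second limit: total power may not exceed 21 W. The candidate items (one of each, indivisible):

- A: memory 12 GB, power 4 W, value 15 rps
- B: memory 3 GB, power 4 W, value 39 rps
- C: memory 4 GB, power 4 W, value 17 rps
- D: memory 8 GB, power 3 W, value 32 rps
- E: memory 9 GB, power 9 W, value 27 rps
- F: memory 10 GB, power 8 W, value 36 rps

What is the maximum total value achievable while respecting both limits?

Feasible sets respecting both limits:
- B+C+D+F: memory 25, power 19, value 124
- B+C+D+E: memory 24, power 20, value 115
- A+B+C+F: memory 29, power 20, value 107
Best: 124 rps.

124 rps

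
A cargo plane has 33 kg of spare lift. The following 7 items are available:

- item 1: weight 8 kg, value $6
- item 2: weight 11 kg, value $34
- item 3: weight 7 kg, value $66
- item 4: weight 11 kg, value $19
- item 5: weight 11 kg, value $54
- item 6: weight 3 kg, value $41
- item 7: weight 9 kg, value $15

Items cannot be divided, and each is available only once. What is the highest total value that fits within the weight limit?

$195

This is a 0/1 knapsack; check combinations near the capacity.
- item 2+item 3+item 5+item 6: weight 11+7+11+3=32, value 34+66+54+41=195
- item 3+item 4+item 5+item 6: weight 7+11+11+3=32, value 66+19+54+41=180
- item 3+item 5+item 6+item 7: weight 7+11+3+9=30, value 66+54+41+15=176
- item 1+item 3+item 5+item 6: weight 8+7+11+3=29, value 6+66+54+41=167
Best: $195.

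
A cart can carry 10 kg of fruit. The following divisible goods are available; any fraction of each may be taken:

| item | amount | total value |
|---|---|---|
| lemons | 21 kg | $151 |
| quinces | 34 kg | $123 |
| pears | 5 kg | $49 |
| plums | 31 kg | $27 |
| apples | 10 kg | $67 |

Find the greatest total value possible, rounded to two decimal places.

84.95

Take in order of value per unit:
- pears (49/5 per unit): all 5 → value 49, running total 49.00
- lemons (151/21 per unit): 5 of 21 → value 5×151/21 = 35.9524, running total 84.95
Total 84.95.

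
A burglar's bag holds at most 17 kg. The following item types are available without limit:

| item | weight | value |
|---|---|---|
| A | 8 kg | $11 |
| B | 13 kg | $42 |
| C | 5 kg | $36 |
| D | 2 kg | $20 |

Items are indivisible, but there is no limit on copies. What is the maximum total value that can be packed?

$160

Best value-per-unit is D at 20/2, and filling with it alone uses weight 8×2=16. No mix of the others beats 8×20 = 160.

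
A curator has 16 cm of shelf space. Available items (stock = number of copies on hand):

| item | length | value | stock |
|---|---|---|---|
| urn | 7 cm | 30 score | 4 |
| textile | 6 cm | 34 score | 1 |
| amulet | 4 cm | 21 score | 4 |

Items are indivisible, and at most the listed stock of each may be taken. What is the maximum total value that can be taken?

84 score

Top feasible selections:
- 4×amulet: length 16, value 84
- 1×textile + 2×amulet: length 14, value 76
- 1×urn + 2×amulet: length 15, value 72
- 1×urn + 1×textile: length 13, value 64
Best: 84 score.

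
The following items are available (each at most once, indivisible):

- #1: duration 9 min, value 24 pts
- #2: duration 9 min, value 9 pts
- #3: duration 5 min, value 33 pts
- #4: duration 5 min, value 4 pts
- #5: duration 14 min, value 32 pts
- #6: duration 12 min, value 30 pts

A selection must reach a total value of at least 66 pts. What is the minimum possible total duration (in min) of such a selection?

22

Subsets with value ≥ 66, sorted by total duration:
- #3+#4+#6: duration 22, value 67
- #1+#2+#3: duration 23, value 66
- #3+#4+#5: duration 24, value 69
- #1+#3+#6: duration 26, value 87
Minimum duration: 22 min.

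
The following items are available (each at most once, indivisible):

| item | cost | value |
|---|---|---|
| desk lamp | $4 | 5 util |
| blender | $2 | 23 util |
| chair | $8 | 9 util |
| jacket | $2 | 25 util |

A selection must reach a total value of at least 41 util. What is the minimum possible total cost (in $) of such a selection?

Subsets with value ≥ 41, sorted by total cost:
- blender+jacket: cost 4, value 48
- desk lamp+blender+jacket: cost 8, value 53
Minimum cost: 4 $.

4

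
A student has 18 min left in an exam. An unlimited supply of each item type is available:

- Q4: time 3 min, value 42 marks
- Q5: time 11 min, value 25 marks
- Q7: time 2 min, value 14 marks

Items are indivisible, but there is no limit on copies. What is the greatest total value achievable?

252 marks

Best value-per-unit is Q4 at 42/3, and filling with it alone uses time 6×3=18. No mix of the others beats 6×42 = 252.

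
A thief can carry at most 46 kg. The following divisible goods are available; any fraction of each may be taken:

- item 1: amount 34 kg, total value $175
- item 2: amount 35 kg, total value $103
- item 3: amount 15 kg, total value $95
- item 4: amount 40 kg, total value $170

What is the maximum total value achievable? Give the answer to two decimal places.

Take in order of value per unit:
- item 3 (95/15 per unit): all 15 → value 95, running total 95.00
- item 1 (175/34 per unit): 31 of 34 → value 31×175/34 = 159.5588, running total 254.56
Total 254.56.

254.56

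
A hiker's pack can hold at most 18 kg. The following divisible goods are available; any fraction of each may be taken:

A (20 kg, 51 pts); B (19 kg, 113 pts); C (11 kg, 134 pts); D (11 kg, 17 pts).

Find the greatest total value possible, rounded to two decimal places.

175.63

Take in order of value per unit:
- C (134/11 per unit): all 11 → value 134, running total 134.00
- B (113/19 per unit): 7 of 19 → value 7×113/19 = 41.6316, running total 175.63
Total 175.63.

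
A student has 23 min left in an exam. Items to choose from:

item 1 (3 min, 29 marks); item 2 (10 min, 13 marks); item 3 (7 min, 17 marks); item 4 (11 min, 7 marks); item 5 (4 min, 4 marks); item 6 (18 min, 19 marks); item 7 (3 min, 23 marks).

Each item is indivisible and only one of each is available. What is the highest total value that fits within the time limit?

Check high-value combinations within 23 min:
- item 1+item 2+item 3+item 7: time 3+10+7+3=23, value 29+13+17+23=82
- item 1+item 3+item 5+item 7: time 3+7+4+3=17, value 29+17+4+23=73
- item 1+item 3+item 7: time 3+7+3=13, value 29+17+23=69
- item 1+item 2+item 5+item 7: time 3+10+4+3=20, value 29+13+4+23=69
Best: 82 marks.

82 marks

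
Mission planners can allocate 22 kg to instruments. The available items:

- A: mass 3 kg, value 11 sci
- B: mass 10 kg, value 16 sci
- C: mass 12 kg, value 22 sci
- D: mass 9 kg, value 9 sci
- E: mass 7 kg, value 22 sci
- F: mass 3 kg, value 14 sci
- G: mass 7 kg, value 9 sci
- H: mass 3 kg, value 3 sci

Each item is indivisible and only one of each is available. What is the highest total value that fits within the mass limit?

Check high-value combinations within 22 kg:
- C+E+F: mass 12+7+3=22, value 22+22+14=58
- A+E+F+G: mass 3+7+3+7=20, value 11+22+14+9=56
- A+D+E+F: mass 3+9+7+3=22, value 11+9+22+14=56
- A+C+E: mass 3+12+7=22, value 11+22+22=55
Best: 58 sci.

58 sci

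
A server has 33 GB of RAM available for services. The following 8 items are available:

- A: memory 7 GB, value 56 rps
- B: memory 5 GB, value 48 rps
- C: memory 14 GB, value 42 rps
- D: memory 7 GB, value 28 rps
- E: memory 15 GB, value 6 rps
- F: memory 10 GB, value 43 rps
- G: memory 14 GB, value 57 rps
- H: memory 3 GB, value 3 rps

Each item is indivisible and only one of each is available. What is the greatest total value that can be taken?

Check high-value combinations within 33 GB:
- A+B+D+G: memory 7+5+7+14=33, value 56+48+28+57=189
- A+B+D+F+H: memory 7+5+7+10+3=32, value 56+48+28+43+3=178
- A+B+D+F: memory 7+5+7+10=29, value 56+48+28+43=175
- A+B+C+D: memory 7+5+14+7=33, value 56+48+42+28=174
- A+B+G+H: memory 7+5+14+3=29, value 56+48+57+3=164
Best: 189 rps.

189 rps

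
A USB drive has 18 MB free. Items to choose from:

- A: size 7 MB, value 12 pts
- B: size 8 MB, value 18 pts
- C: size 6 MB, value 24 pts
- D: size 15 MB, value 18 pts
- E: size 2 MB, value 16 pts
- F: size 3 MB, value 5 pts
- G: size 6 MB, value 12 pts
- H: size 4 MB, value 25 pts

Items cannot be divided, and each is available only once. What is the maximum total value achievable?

77 pts

Check high-value combinations within 18 MB:
- C+E+G+H: size 6+2+6+4=18, value 24+16+12+25=77
- C+E+F+H: size 6+2+3+4=15, value 24+16+5+25=70
- B+C+H: size 8+6+4=18, value 18+24+25=67
Best: 77 pts.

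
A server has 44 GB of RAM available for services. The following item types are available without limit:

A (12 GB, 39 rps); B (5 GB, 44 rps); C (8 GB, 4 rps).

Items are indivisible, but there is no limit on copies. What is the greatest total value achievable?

Best value-per-unit is B at 44/5, and filling with it alone uses memory 8×5=40. No mix of the others beats 8×44 = 352.

352 rps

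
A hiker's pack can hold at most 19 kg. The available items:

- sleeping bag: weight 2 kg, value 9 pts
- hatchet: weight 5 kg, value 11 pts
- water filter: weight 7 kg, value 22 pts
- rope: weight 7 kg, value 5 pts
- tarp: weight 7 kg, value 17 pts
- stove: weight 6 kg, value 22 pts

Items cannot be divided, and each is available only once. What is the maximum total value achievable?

55 pts

Check high-value combinations within 19 kg:
- hatchet+water filter+stove: weight 5+7+6=18, value 11+22+22=55
- sleeping bag+water filter+stove: weight 2+7+6=15, value 9+22+22=53
- hatchet+tarp+stove: weight 5+7+6=18, value 11+17+22=50
- hatchet+water filter+tarp: weight 5+7+7=19, value 11+22+17=50
- sleeping bag+tarp+stove: weight 2+7+6=15, value 9+17+22=48
Best: 55 pts.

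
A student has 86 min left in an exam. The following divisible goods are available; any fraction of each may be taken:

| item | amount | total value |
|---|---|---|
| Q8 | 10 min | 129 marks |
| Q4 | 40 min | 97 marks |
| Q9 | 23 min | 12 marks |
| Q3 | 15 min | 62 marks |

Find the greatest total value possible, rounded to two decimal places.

Take in order of value per unit:
- Q8 (129/10 per unit): all 10 → value 129, running total 129.00
- Q3 (62/15 per unit): all 15 → value 62, running total 191.00
- Q4 (97/40 per unit): all 40 → value 97, running total 288.00
- Q9 (12/23 per unit): 21 of 23 → value 21×12/23 = 10.9565, running total 298.96
Total 298.96.

298.96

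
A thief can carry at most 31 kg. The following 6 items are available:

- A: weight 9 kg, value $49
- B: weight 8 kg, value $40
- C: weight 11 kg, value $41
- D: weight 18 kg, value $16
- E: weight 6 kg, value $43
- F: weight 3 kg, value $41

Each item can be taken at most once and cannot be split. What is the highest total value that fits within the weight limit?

Check high-value combinations within 31 kg:
- A+C+E+F: weight 9+11+6+3=29, value 49+41+43+41=174
- A+B+E+F: weight 9+8+6+3=26, value 49+40+43+41=173
- A+B+C+F: weight 9+8+11+3=31, value 49+40+41+41=171
- B+C+E+F: weight 8+11+6+3=28, value 40+41+43+41=165
- A+E+F: weight 9+6+3=18, value 49+43+41=133
Best: $174.

$174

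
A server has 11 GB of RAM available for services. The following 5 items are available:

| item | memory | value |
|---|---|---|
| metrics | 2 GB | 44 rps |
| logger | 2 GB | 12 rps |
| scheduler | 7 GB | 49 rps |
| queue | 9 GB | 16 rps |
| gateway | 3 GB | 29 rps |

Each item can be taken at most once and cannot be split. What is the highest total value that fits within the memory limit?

105 rps

Check high-value combinations within 11 GB:
- metrics+logger+scheduler: memory 2+2+7=11, value 44+12+49=105
- metrics+scheduler: memory 2+7=9, value 44+49=93
- metrics+logger+gateway: memory 2+2+3=7, value 44+12+29=85
Best: 105 rps.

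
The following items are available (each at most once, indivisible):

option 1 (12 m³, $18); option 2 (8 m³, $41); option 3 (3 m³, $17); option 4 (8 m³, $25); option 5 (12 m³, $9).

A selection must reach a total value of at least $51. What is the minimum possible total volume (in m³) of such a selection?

Subsets with value ≥ 51, sorted by total volume:
- option 2+option 3: volume 11, value 58
- option 2+option 4: volume 16, value 66
- option 2+option 3+option 4: volume 19, value 83
- option 1+option 2: volume 20, value 59
Minimum volume: 11 m³.

11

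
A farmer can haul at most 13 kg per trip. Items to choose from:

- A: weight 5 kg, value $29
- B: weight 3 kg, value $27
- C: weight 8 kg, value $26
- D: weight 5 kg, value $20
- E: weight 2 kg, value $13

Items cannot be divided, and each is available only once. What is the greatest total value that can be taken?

$76

Check high-value combinations within 13 kg:
- A+B+D: weight 5+3+5=13, value 29+27+20=76
- A+B+E: weight 5+3+2=10, value 29+27+13=69
- B+C+E: weight 3+8+2=13, value 27+26+13=66
- A+D+E: weight 5+5+2=12, value 29+20+13=62
Best: $76.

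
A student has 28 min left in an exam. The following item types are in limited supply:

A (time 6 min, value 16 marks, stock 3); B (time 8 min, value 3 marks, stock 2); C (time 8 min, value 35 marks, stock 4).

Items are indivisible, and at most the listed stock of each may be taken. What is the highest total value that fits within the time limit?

Best selections within time 28 and stock limits:
- 3×C: time 24, value 105
- 2×A + 2×C: time 28, value 102
- 1×A + 2×C: time 22, value 86
Best: 105 marks.

105 marks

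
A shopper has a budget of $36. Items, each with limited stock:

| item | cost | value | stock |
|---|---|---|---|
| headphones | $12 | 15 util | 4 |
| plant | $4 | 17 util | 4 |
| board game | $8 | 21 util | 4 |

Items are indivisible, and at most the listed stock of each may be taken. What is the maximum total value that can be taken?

114 util

Top feasible selections:
- 3×plant + 3×board game: cost 36, value 114
- 4×plant + 2×board game: cost 32, value 110
- 1×headphones + 4×plant + 1×board game: cost 36, value 104
Best: 114 util.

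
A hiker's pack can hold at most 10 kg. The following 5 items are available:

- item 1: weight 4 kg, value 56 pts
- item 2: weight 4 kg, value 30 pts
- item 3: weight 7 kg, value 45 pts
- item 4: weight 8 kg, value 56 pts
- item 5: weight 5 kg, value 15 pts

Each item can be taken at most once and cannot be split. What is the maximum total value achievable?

86 pts

Check high-value combinations within 10 kg:
- item 1+item 2: weight 4+4=8, value 56+30=86
- item 1+item 5: weight 4+5=9, value 56+15=71
- item 1: weight 4, value 56
Best: 86 pts.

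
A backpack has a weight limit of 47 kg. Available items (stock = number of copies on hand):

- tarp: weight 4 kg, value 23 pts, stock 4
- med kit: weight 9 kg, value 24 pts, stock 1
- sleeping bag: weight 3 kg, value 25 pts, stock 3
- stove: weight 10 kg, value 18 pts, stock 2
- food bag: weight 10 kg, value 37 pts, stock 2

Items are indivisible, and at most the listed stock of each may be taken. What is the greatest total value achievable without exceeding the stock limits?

241 pts

Best selections within weight 47 and stock limits:
- 4×tarp + 3×sleeping bag + 2×food bag: weight 45, value 241
- 4×tarp + 1×med kit + 3×sleeping bag + 1×food bag: weight 44, value 228
Best: 241 pts.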